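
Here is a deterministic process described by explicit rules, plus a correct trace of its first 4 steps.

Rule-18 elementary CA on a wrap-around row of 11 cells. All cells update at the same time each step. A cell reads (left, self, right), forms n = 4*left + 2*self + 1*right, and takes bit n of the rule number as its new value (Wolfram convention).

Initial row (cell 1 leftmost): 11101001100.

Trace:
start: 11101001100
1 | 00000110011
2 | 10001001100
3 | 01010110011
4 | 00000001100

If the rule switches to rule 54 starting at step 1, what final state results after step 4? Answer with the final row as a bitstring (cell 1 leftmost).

(re-executing steps 1..4 under rule 54; state before step 1: 11101001100)
1 | 00011110011
2 | 10100001100
3 | 11110010011
4 | 00001111100

00001111100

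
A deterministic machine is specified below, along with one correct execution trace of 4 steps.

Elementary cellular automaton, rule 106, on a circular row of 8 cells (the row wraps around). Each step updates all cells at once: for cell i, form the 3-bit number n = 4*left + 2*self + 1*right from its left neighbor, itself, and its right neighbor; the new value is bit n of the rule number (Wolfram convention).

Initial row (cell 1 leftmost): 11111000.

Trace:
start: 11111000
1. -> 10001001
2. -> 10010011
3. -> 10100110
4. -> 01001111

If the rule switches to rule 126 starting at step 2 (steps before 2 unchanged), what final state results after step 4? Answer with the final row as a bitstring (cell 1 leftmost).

11011000

(re-executing steps 2..4 under rule 126; state before step 2: 10001001)
2. -> 11011111
3. -> 01110000
4. -> 11011000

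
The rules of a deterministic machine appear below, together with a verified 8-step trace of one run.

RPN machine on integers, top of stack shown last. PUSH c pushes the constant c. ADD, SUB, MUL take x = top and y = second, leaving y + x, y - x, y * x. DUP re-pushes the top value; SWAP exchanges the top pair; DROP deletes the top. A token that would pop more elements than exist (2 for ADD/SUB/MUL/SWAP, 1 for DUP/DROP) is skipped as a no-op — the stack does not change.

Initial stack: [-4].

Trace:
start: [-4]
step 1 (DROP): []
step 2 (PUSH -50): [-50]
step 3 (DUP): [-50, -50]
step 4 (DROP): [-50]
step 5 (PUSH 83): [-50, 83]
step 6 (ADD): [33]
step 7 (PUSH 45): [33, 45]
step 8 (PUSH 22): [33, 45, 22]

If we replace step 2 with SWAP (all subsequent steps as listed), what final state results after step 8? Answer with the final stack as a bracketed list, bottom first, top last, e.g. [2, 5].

(re-executing from step 2 with the substitution; state before step 2: [])
step 2 (SWAP): []
step 3 (DUP): []
step 4 (DROP): []
step 5 (PUSH 83): [83]
step 6 (ADD): [83]
step 7 (PUSH 45): [83, 45]
step 8 (PUSH 22): [83, 45, 22]

[83, 45, 22]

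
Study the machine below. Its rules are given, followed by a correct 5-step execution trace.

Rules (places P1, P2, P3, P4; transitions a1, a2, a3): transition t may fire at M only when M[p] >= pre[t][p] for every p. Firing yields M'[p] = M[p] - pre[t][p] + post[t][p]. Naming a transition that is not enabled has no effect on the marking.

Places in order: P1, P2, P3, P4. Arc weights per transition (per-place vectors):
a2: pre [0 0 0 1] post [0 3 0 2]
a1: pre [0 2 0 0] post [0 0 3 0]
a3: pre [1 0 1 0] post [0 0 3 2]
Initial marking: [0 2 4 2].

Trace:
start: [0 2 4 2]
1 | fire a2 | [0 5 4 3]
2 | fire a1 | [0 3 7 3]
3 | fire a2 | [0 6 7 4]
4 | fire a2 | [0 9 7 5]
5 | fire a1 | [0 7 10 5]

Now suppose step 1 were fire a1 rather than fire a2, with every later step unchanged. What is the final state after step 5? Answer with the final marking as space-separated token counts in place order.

(re-executing from step 1 with the substitution; state before step 1: [0 2 4 2])
1 | fire a1 | [0 0 7 2]
2 | fire a1 | [0 0 7 2]
3 | fire a2 | [0 3 7 3]
4 | fire a2 | [0 6 7 4]
5 | fire a1 | [0 4 10 4]

0 4 10 4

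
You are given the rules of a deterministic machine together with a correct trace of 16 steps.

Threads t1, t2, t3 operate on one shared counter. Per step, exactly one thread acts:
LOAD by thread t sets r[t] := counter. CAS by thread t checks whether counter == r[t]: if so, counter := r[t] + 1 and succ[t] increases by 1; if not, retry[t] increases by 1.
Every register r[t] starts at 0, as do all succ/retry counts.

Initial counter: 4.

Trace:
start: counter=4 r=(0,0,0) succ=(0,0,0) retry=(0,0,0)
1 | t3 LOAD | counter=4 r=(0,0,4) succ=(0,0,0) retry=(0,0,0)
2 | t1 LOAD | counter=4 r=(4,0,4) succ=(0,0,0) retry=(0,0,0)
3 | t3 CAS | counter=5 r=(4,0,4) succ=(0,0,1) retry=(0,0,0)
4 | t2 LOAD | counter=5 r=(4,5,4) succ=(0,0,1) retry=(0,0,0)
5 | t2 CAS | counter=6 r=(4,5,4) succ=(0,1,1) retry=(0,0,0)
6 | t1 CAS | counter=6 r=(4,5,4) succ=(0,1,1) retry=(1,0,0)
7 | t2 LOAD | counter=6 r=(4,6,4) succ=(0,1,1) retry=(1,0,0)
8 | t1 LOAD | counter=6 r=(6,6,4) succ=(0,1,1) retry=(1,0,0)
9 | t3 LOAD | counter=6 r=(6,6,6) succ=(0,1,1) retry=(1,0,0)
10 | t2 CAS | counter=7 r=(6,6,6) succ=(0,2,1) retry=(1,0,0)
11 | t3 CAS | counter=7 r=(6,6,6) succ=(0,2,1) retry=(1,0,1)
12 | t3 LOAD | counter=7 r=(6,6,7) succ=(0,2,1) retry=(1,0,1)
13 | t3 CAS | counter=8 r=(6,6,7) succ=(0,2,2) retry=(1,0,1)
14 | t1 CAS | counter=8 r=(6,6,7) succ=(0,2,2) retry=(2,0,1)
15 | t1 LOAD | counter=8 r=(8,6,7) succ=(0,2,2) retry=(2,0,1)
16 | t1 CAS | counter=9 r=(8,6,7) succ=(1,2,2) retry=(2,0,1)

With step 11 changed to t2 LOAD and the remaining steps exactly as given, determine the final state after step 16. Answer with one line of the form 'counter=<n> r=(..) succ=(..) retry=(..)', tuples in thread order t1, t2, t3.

counter=9 r=(8,7,7) succ=(1,2,2) retry=(2,0,0)

(re-executing from step 11 with the substitution; state before step 11: counter=7 r=(6,6,6) succ=(0,2,1) retry=(1,0,0))
11 | t2 LOAD | counter=7 r=(6,7,6) succ=(0,2,1) retry=(1,0,0)
12 | t3 LOAD | counter=7 r=(6,7,7) succ=(0,2,1) retry=(1,0,0)
13 | t3 CAS | counter=8 r=(6,7,7) succ=(0,2,2) retry=(1,0,0)
14 | t1 CAS | counter=8 r=(6,7,7) succ=(0,2,2) retry=(2,0,0)
15 | t1 LOAD | counter=8 r=(8,7,7) succ=(0,2,2) retry=(2,0,0)
16 | t1 CAS | counter=9 r=(8,7,7) succ=(1,2,2) retry=(2,0,0)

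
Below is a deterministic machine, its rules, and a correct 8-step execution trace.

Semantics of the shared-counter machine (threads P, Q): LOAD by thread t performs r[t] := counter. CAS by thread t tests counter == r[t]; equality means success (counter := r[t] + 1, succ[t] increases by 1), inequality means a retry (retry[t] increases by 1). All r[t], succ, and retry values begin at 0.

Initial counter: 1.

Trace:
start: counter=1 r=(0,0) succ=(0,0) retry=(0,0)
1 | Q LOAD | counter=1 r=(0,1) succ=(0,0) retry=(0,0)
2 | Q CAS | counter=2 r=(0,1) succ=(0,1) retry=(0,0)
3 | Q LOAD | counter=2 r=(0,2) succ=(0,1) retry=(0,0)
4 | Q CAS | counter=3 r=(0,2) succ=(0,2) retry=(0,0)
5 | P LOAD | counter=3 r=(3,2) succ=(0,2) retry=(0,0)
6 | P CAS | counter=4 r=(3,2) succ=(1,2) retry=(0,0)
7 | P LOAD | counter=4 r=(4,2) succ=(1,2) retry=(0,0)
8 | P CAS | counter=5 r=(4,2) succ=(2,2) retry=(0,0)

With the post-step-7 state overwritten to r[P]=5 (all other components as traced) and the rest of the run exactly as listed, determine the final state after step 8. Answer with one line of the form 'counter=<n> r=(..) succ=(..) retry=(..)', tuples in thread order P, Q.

counter=4 r=(5,2) succ=(1,2) retry=(1,0)

state after step 7 := counter=4 r=(5,2) succ=(1,2) retry=(0,0)
8 | P CAS | counter=4 r=(5,2) succ=(1,2) retry=(1,0)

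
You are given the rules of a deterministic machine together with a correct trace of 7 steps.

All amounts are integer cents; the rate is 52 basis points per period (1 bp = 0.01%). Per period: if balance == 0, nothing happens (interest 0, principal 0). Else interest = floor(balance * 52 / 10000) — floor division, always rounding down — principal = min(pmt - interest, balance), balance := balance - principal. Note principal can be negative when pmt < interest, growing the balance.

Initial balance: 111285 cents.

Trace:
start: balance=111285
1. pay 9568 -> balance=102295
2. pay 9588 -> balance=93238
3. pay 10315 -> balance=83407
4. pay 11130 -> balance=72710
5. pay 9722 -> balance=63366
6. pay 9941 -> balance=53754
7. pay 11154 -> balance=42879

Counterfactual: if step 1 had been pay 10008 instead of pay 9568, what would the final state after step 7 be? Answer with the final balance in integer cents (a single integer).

42426

(re-executing from step 1 with the substitution; state before step 1: balance=111285)
1. pay 10008 -> balance=101855
2. pay 9588 -> balance=92796
3. pay 10315 -> balance=82963
4. pay 11130 -> balance=72264
5. pay 9722 -> balance=62917
6. pay 9941 -> balance=53303
7. pay 11154 -> balance=42426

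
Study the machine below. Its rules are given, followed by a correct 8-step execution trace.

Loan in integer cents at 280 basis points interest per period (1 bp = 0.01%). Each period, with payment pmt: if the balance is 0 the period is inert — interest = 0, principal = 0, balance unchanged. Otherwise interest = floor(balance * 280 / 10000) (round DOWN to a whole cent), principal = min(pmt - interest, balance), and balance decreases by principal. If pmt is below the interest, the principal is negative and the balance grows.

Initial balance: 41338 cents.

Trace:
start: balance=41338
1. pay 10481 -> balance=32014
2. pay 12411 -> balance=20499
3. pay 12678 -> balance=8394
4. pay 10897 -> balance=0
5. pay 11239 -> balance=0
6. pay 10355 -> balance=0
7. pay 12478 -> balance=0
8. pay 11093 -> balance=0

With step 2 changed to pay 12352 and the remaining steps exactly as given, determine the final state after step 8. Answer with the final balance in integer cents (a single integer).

(re-executing from step 2 with the substitution; state before step 2: balance=32014)
2. pay 12352 -> balance=20558
3. pay 12678 -> balance=8455
4. pay 10897 -> balance=0
5. pay 11239 -> balance=0
6. pay 10355 -> balance=0
7. pay 12478 -> balance=0
8. pay 11093 -> balance=0

0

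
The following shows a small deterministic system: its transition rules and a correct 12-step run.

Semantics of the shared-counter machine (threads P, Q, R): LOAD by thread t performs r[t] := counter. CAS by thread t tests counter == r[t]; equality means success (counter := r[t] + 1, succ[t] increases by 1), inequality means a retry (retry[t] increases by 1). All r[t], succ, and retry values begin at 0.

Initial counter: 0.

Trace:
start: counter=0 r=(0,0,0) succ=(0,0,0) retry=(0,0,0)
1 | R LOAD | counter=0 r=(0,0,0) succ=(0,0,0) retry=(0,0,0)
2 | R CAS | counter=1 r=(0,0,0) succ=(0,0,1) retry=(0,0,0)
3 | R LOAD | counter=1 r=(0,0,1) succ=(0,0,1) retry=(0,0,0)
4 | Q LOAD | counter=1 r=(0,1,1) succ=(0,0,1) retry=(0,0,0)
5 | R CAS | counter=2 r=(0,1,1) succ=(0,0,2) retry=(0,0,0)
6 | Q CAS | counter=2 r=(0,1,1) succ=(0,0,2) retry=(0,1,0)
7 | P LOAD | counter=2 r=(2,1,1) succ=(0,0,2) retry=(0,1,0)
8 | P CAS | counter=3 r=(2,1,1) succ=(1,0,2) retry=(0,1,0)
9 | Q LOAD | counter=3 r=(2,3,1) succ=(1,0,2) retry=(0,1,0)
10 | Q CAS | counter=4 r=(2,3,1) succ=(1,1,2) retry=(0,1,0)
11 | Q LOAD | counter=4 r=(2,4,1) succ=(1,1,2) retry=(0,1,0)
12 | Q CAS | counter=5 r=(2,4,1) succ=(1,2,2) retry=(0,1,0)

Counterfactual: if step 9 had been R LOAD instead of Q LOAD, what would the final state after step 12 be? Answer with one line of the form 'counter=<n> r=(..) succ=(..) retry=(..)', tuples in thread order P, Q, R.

counter=4 r=(2,3,3) succ=(1,1,2) retry=(0,2,0)

(re-executing from step 9 with the substitution; state before step 9: counter=3 r=(2,1,1) succ=(1,0,2) retry=(0,1,0))
9 | R LOAD | counter=3 r=(2,1,3) succ=(1,0,2) retry=(0,1,0)
10 | Q CAS | counter=3 r=(2,1,3) succ=(1,0,2) retry=(0,2,0)
11 | Q LOAD | counter=3 r=(2,3,3) succ=(1,0,2) retry=(0,2,0)
12 | Q CAS | counter=4 r=(2,3,3) succ=(1,1,2) retry=(0,2,0)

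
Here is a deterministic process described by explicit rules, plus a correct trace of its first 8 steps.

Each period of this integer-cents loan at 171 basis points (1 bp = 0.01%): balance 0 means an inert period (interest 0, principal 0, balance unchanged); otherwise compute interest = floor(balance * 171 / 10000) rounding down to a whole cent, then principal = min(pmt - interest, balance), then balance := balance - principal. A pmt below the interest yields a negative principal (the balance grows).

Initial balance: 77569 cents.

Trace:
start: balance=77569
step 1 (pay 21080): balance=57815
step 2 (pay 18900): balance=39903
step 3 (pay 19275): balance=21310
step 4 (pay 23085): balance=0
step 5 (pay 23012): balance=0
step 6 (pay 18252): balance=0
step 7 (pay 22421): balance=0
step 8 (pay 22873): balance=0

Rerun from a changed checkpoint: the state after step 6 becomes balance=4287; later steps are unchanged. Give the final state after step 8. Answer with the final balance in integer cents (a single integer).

state after step 6 := balance=4287
step 7 (pay 22421): balance=0
step 8 (pay 22873): balance=0

0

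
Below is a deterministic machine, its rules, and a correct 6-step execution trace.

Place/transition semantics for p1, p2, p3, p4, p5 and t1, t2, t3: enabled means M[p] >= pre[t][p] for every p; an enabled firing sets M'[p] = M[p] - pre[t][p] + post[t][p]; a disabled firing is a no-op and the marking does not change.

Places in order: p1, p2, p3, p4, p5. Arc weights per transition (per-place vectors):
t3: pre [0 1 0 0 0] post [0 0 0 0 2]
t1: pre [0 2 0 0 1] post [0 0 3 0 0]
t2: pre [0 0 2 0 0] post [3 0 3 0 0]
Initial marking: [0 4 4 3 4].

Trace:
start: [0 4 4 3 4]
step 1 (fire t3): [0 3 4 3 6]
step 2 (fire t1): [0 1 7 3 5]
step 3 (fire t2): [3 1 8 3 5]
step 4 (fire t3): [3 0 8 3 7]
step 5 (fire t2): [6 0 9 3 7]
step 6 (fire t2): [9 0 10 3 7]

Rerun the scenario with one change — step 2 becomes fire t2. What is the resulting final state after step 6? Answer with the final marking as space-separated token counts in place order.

12 2 8 3 8

(re-executing from step 2 with the substitution; state before step 2: [0 3 4 3 6])
step 2 (fire t2): [3 3 5 3 6]
step 3 (fire t2): [6 3 6 3 6]
step 4 (fire t3): [6 2 6 3 8]
step 5 (fire t2): [9 2 7 3 8]
step 6 (fire t2): [12 2 8 3 8]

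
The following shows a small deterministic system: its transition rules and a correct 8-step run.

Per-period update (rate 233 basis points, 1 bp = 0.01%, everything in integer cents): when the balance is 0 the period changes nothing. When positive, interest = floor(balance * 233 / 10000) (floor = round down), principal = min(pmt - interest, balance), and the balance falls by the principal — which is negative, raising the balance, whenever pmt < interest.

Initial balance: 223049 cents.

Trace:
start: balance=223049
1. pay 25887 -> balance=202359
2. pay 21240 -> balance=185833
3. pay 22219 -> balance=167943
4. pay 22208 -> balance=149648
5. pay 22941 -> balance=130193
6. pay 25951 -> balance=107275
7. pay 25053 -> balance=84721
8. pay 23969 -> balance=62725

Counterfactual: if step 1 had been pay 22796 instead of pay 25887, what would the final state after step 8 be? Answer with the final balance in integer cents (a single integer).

66357

(re-executing from step 1 with the substitution; state before step 1: balance=223049)
1. pay 22796 -> balance=205450
2. pay 21240 -> balance=188996
3. pay 22219 -> balance=171180
4. pay 22208 -> balance=152960
5. pay 22941 -> balance=133582
6. pay 25951 -> balance=110743
7. pay 25053 -> balance=88270
8. pay 23969 -> balance=66357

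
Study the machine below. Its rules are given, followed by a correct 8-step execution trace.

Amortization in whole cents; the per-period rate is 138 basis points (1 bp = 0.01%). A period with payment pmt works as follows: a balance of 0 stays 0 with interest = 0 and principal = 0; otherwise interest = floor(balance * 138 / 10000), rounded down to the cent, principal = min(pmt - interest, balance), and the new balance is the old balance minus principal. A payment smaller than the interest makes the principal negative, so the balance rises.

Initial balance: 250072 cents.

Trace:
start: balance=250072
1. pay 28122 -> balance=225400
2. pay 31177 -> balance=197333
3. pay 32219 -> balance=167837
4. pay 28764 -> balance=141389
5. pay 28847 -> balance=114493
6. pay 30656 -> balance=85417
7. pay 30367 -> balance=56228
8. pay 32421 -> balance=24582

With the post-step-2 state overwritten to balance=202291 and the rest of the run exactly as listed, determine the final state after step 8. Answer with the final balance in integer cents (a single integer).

state after step 2 := balance=202291
3. pay 32219 -> balance=172863
4. pay 28764 -> balance=146484
5. pay 28847 -> balance=119658
6. pay 30656 -> balance=90653
7. pay 30367 -> balance=61537
8. pay 32421 -> balance=29965

29965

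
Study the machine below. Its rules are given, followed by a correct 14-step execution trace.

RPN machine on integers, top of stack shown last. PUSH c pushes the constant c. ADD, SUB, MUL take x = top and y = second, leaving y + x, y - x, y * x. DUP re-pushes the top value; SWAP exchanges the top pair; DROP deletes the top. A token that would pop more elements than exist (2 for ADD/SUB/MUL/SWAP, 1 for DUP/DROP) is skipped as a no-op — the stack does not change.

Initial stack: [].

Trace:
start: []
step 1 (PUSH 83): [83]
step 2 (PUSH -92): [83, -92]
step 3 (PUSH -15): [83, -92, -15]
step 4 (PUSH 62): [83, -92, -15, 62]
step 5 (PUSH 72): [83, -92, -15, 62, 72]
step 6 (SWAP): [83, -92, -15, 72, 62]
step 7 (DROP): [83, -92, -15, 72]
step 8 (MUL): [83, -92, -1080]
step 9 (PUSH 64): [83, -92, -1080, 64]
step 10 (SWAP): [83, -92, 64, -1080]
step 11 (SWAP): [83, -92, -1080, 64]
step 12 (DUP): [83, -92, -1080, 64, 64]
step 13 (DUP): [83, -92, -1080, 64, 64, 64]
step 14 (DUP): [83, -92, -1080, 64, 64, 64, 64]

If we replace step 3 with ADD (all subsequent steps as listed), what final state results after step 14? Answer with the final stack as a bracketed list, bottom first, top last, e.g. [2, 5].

[-648, 64, 64, 64, 64]

(re-executing from step 3 with the substitution; state before step 3: [83, -92])
step 3 (ADD): [-9]
step 4 (PUSH 62): [-9, 62]
step 5 (PUSH 72): [-9, 62, 72]
step 6 (SWAP): [-9, 72, 62]
step 7 (DROP): [-9, 72]
step 8 (MUL): [-648]
step 9 (PUSH 64): [-648, 64]
step 10 (SWAP): [64, -648]
step 11 (SWAP): [-648, 64]
step 12 (DUP): [-648, 64, 64]
step 13 (DUP): [-648, 64, 64, 64]
step 14 (DUP): [-648, 64, 64, 64, 64]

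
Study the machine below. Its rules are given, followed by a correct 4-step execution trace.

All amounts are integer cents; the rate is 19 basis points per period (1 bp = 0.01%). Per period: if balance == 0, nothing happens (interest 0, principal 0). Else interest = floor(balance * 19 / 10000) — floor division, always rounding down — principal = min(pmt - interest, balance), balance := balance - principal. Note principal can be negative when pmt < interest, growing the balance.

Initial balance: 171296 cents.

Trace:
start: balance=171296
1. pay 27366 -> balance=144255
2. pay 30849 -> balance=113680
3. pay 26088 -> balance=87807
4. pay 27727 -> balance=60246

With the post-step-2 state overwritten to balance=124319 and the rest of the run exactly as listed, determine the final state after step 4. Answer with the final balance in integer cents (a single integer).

state after step 2 := balance=124319
3. pay 26088 -> balance=98467
4. pay 27727 -> balance=70927

70927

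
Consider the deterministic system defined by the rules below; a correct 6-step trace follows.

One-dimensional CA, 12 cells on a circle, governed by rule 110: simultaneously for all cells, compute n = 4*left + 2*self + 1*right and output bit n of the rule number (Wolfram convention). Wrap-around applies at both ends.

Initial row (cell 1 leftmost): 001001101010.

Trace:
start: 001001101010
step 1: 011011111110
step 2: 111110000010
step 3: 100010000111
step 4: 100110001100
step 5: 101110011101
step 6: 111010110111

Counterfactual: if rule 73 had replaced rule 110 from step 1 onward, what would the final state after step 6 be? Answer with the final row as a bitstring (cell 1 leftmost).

101101101000

(re-executing steps 1..6 under rule 73; state before step 1: 001001101010)
step 1: 100001100000
step 2: 001101101110
step 3: 101101101010
step 4: 001101100000
step 5: 101101101111
step 6: 101101101000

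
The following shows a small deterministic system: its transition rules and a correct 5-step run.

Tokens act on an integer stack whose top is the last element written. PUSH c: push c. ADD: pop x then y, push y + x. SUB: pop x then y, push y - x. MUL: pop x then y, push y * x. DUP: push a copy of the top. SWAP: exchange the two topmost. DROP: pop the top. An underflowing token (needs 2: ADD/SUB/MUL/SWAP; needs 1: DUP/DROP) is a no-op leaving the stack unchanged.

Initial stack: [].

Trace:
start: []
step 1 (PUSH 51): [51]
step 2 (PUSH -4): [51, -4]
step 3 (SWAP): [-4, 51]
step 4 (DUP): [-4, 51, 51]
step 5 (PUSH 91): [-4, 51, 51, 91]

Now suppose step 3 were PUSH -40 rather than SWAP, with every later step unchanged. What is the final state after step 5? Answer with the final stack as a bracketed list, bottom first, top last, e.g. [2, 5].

[51, -4, -40, -40, 91]

(re-executing from step 3 with the substitution; state before step 3: [51, -4])
step 3 (PUSH -40): [51, -4, -40]
step 4 (DUP): [51, -4, -40, -40]
step 5 (PUSH 91): [51, -4, -40, -40, 91]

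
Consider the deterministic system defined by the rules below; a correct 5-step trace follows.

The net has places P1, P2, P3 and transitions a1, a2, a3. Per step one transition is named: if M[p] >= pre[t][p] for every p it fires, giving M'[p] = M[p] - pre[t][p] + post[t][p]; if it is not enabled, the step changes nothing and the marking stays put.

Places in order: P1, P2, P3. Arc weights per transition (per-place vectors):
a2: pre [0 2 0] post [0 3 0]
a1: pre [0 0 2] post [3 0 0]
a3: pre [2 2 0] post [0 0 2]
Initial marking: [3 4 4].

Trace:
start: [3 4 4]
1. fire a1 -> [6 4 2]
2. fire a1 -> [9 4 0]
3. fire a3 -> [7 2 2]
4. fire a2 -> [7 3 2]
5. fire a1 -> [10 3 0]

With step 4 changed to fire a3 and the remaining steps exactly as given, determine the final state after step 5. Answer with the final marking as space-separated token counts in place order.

8 0 2

(re-executing from step 4 with the substitution; state before step 4: [7 2 2])
4. fire a3 -> [5 0 4]
5. fire a1 -> [8 0 2]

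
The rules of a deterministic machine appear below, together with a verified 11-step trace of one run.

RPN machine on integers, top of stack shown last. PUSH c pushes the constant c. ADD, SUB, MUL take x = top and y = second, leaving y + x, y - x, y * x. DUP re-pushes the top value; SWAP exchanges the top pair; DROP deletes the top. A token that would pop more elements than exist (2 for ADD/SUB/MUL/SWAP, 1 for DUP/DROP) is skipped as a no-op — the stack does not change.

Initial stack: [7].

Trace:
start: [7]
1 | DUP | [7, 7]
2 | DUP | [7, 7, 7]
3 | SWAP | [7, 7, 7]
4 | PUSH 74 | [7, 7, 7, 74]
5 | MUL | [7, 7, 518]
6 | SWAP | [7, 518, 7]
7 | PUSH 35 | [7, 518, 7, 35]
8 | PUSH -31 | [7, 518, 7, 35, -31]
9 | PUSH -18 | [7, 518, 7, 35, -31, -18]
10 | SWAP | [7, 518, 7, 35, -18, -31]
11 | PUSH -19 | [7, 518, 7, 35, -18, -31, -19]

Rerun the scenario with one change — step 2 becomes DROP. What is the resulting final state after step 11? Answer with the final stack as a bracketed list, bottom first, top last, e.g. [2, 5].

[518, 35, -18, -31, -19]

(re-executing from step 2 with the substitution; state before step 2: [7, 7])
2 | DROP | [7]
3 | SWAP | [7]
4 | PUSH 74 | [7, 74]
5 | MUL | [518]
6 | SWAP | [518]
7 | PUSH 35 | [518, 35]
8 | PUSH -31 | [518, 35, -31]
9 | PUSH -18 | [518, 35, -31, -18]
10 | SWAP | [518, 35, -18, -31]
11 | PUSH -19 | [518, 35, -18, -31, -19]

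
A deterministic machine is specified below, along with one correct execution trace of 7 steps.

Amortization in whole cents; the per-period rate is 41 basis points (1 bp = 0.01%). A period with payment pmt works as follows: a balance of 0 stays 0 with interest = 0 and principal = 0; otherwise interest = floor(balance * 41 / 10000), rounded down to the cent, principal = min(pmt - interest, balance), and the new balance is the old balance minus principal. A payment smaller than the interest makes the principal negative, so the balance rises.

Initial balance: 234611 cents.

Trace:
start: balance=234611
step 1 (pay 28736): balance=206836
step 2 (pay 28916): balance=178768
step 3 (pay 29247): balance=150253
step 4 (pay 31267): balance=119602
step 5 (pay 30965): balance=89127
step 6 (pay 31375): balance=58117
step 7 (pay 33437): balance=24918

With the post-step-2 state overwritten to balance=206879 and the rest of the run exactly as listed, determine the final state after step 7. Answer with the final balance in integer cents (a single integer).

53610

state after step 2 := balance=206879
step 3 (pay 29247): balance=178480
step 4 (pay 31267): balance=147944
step 5 (pay 30965): balance=117585
step 6 (pay 31375): balance=86692
step 7 (pay 33437): balance=53610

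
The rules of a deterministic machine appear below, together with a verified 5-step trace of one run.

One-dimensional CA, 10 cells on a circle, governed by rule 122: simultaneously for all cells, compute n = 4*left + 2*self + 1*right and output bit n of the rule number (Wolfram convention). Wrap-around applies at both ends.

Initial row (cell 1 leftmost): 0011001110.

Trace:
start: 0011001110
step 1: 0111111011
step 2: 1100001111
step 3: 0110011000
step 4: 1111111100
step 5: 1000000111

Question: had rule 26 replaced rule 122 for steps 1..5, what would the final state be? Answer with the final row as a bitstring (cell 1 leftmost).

(re-executing steps 1..5 under rule 26; state before step 1: 0011001110)
step 1: 0110111001
step 2: 0100100110
step 3: 1011011101
step 4: 0010010001
step 5: 1101101010

1101101010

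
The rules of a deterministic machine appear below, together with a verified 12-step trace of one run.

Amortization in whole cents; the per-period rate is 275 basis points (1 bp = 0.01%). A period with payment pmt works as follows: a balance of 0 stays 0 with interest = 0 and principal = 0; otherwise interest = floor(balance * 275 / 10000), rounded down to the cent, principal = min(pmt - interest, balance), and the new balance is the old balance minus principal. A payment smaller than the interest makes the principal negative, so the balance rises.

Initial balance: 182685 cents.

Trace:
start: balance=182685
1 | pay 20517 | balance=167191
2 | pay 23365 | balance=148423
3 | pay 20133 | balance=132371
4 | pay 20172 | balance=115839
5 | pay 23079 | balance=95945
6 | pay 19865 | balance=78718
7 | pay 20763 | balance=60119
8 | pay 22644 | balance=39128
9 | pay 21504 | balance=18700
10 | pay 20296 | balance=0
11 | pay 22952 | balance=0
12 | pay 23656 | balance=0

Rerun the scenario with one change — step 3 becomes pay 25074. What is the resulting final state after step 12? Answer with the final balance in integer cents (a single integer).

0

(re-executing from step 3 with the substitution; state before step 3: balance=148423)
3 | pay 25074 | balance=127430
4 | pay 20172 | balance=110762
5 | pay 23079 | balance=90728
6 | pay 19865 | balance=73358
7 | pay 20763 | balance=54612
8 | pay 22644 | balance=33469
9 | pay 21504 | balance=12885
10 | pay 20296 | balance=0
11 | pay 22952 | balance=0
12 | pay 23656 | balance=0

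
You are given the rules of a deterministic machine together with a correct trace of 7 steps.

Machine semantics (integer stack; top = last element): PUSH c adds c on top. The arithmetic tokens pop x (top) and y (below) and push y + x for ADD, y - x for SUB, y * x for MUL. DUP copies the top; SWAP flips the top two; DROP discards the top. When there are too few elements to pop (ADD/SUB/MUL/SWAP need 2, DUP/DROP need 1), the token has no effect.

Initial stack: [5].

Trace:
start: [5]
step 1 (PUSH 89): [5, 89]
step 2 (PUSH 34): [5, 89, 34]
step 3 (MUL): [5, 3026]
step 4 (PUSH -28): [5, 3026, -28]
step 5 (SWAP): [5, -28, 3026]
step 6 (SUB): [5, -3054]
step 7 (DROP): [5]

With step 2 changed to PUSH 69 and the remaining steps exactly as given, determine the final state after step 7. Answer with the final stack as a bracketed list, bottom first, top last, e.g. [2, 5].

[5]

(re-executing from step 2 with the substitution; state before step 2: [5, 89])
step 2 (PUSH 69): [5, 89, 69]
step 3 (MUL): [5, 6141]
step 4 (PUSH -28): [5, 6141, -28]
step 5 (SWAP): [5, -28, 6141]
step 6 (SUB): [5, -6169]
step 7 (DROP): [5]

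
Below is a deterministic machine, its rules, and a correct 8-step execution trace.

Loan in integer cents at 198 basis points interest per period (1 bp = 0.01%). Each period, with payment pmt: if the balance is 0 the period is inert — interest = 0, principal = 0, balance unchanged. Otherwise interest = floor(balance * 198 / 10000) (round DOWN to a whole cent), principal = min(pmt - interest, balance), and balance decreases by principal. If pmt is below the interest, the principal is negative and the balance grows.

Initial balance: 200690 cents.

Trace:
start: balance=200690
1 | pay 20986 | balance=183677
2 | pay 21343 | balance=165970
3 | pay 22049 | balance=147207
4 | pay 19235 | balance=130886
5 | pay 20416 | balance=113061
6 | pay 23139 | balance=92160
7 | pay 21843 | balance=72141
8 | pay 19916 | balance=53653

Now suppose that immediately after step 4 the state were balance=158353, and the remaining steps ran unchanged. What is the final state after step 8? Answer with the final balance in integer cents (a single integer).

83362

state after step 4 := balance=158353
5 | pay 20416 | balance=141072
6 | pay 23139 | balance=120726
7 | pay 21843 | balance=101273
8 | pay 19916 | balance=83362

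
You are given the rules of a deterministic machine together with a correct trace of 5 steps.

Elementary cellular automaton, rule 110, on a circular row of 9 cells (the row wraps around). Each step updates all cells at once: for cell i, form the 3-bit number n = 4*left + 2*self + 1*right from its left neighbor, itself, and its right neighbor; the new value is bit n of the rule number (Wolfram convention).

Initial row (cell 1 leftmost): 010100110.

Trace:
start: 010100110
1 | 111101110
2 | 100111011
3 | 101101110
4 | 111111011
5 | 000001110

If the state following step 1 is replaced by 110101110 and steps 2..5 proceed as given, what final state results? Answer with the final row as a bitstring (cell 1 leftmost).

000111110

state after step 1 := 110101110
2 | 111111011
3 | 000001110
4 | 000011010
5 | 000111110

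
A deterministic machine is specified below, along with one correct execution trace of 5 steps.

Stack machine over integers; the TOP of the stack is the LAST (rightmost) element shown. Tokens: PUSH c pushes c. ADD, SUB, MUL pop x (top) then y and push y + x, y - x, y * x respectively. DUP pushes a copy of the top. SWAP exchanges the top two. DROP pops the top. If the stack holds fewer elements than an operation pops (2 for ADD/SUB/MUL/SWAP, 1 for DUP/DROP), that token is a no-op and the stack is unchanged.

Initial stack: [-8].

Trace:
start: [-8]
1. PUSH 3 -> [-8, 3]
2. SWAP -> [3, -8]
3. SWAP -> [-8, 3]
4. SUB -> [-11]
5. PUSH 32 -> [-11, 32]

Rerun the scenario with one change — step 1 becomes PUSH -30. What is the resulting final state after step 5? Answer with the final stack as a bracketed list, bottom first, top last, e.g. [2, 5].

[22, 32]

(re-executing from step 1 with the substitution; state before step 1: [-8])
1. PUSH -30 -> [-8, -30]
2. SWAP -> [-30, -8]
3. SWAP -> [-8, -30]
4. SUB -> [22]
5. PUSH 32 -> [22, 32]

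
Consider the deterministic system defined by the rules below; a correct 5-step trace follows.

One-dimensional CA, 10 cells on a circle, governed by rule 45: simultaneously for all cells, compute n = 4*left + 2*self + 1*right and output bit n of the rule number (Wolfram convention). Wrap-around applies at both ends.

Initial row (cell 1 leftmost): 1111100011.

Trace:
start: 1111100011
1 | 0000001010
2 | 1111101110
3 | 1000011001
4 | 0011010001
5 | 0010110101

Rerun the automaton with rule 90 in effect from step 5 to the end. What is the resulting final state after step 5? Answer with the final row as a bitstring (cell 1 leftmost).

1111001010

(re-executing step 5 under rule 90; state before step 5: 0011010001)
5 | 1111001010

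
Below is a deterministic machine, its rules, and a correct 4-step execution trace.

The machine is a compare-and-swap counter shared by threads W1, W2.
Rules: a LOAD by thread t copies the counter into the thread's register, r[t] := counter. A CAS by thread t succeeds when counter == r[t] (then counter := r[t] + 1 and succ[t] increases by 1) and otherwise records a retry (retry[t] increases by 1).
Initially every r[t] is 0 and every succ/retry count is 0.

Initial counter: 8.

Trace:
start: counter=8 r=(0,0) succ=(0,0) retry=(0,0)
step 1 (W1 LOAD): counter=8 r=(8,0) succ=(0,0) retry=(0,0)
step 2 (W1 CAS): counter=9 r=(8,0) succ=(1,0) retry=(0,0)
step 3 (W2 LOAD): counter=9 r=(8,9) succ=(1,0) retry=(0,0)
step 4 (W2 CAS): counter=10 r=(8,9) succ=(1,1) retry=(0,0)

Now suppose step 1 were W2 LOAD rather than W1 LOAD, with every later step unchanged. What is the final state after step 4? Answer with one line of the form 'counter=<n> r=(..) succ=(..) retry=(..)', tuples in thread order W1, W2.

counter=9 r=(0,8) succ=(0,1) retry=(1,0)

(re-executing from step 1 with the substitution; state before step 1: counter=8 r=(0,0) succ=(0,0) retry=(0,0))
step 1 (W2 LOAD): counter=8 r=(0,8) succ=(0,0) retry=(0,0)
step 2 (W1 CAS): counter=8 r=(0,8) succ=(0,0) retry=(1,0)
step 3 (W2 LOAD): counter=8 r=(0,8) succ=(0,0) retry=(1,0)
step 4 (W2 CAS): counter=9 r=(0,8) succ=(0,1) retry=(1,0)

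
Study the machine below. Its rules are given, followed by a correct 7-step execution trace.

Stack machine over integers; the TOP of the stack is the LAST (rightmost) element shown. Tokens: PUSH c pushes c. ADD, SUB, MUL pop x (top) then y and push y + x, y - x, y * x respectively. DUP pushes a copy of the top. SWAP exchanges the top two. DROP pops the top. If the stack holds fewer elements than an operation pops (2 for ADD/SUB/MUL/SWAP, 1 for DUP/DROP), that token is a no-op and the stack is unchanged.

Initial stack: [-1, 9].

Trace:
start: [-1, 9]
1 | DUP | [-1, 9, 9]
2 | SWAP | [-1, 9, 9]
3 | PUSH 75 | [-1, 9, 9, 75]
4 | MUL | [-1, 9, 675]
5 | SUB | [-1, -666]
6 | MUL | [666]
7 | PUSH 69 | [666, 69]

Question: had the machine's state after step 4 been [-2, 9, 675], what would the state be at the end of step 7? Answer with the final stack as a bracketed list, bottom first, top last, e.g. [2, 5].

[1332, 69]

state after step 4 := [-2, 9, 675]
5 | SUB | [-2, -666]
6 | MUL | [1332]
7 | PUSH 69 | [1332, 69]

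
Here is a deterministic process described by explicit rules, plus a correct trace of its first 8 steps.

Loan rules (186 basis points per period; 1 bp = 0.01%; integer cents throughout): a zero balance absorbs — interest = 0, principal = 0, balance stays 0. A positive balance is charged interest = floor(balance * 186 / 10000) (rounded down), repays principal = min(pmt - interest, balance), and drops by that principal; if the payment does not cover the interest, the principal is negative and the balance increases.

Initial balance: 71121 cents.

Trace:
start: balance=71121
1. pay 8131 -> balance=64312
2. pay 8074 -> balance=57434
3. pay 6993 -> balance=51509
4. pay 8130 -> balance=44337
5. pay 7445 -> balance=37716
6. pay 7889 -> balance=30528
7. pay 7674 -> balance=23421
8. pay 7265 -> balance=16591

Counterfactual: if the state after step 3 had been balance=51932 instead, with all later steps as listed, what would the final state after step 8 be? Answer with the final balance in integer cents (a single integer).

state after step 3 := balance=51932
4. pay 8130 -> balance=44767
5. pay 7445 -> balance=38154
6. pay 7889 -> balance=30974
7. pay 7674 -> balance=23876
8. pay 7265 -> balance=17055

17055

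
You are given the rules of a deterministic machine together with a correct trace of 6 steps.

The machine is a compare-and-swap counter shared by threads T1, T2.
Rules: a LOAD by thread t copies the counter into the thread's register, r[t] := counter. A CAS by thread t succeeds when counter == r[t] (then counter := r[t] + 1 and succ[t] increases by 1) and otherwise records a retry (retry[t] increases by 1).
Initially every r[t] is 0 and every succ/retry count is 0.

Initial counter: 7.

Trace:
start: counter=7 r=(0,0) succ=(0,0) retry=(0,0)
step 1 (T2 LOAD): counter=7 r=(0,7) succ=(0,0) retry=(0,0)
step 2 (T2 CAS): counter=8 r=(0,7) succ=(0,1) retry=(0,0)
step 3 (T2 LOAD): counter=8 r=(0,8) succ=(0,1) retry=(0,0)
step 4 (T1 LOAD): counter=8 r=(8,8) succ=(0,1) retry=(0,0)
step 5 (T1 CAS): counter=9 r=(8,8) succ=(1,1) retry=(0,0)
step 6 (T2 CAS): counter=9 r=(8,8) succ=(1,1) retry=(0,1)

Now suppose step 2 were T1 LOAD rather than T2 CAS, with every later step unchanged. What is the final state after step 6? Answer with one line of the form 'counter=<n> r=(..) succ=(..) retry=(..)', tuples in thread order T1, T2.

counter=8 r=(7,7) succ=(1,0) retry=(0,1)

(re-executing from step 2 with the substitution; state before step 2: counter=7 r=(0,7) succ=(0,0) retry=(0,0))
step 2 (T1 LOAD): counter=7 r=(7,7) succ=(0,0) retry=(0,0)
step 3 (T2 LOAD): counter=7 r=(7,7) succ=(0,0) retry=(0,0)
step 4 (T1 LOAD): counter=7 r=(7,7) succ=(0,0) retry=(0,0)
step 5 (T1 CAS): counter=8 r=(7,7) succ=(1,0) retry=(0,0)
step 6 (T2 CAS): counter=8 r=(7,7) succ=(1,0) retry=(0,1)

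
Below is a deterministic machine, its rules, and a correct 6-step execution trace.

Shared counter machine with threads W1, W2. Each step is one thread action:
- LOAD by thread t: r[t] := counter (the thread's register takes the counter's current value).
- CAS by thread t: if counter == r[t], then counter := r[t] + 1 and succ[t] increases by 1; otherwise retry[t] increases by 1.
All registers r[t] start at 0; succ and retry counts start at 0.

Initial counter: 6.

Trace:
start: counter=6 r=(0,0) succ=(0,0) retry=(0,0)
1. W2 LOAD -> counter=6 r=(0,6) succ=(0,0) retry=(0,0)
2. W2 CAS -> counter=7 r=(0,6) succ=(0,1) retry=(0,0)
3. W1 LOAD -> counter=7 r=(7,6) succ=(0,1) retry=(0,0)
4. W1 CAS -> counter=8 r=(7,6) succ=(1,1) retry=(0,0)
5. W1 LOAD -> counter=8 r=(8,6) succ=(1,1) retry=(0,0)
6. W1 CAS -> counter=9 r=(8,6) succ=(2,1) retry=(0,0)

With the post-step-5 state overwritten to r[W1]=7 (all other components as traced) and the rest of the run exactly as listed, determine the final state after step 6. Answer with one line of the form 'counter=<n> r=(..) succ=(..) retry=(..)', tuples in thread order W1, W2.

counter=8 r=(7,6) succ=(1,1) retry=(1,0)

state after step 5 := counter=8 r=(7,6) succ=(1,1) retry=(0,0)
6. W1 CAS -> counter=8 r=(7,6) succ=(1,1) retry=(1,0)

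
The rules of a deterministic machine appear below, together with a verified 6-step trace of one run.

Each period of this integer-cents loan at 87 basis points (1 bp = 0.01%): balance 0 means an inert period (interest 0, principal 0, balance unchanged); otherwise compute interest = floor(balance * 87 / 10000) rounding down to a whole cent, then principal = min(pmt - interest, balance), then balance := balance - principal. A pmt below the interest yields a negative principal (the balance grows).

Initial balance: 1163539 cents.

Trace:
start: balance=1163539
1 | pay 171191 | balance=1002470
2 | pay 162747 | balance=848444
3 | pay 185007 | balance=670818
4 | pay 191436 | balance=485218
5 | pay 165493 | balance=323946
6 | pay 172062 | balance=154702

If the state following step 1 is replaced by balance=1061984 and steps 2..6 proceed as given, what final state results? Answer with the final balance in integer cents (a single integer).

state after step 1 := balance=1061984
2 | pay 162747 | balance=908476
3 | pay 185007 | balance=731372
4 | pay 191436 | balance=546298
5 | pay 165493 | balance=385557
6 | pay 172062 | balance=216849

216849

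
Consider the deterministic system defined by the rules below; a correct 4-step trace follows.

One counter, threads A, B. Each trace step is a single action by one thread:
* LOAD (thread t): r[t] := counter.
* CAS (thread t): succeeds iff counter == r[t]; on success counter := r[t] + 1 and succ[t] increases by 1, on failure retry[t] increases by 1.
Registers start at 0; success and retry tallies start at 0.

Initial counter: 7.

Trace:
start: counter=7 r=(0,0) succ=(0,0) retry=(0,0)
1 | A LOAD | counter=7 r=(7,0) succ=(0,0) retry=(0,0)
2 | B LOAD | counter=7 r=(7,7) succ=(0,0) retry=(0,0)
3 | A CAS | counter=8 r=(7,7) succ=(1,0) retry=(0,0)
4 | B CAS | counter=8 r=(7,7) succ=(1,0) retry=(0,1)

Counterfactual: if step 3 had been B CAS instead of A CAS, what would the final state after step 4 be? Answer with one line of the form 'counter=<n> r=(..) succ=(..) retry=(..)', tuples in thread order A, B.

counter=8 r=(7,7) succ=(0,1) retry=(0,1)

(re-executing from step 3 with the substitution; state before step 3: counter=7 r=(7,7) succ=(0,0) retry=(0,0))
3 | B CAS | counter=8 r=(7,7) succ=(0,1) retry=(0,0)
4 | B CAS | counter=8 r=(7,7) succ=(0,1) retry=(0,1)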